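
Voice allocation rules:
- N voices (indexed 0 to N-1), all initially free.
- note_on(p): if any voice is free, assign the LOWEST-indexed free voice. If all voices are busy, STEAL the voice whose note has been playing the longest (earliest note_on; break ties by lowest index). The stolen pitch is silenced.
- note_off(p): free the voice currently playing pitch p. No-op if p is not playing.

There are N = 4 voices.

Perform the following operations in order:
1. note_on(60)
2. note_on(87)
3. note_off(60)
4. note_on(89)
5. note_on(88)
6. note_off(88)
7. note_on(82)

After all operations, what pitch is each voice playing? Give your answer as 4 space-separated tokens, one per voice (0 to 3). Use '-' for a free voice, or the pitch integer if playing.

Op 1: note_on(60): voice 0 is free -> assigned | voices=[60 - - -]
Op 2: note_on(87): voice 1 is free -> assigned | voices=[60 87 - -]
Op 3: note_off(60): free voice 0 | voices=[- 87 - -]
Op 4: note_on(89): voice 0 is free -> assigned | voices=[89 87 - -]
Op 5: note_on(88): voice 2 is free -> assigned | voices=[89 87 88 -]
Op 6: note_off(88): free voice 2 | voices=[89 87 - -]
Op 7: note_on(82): voice 2 is free -> assigned | voices=[89 87 82 -]

Answer: 89 87 82 -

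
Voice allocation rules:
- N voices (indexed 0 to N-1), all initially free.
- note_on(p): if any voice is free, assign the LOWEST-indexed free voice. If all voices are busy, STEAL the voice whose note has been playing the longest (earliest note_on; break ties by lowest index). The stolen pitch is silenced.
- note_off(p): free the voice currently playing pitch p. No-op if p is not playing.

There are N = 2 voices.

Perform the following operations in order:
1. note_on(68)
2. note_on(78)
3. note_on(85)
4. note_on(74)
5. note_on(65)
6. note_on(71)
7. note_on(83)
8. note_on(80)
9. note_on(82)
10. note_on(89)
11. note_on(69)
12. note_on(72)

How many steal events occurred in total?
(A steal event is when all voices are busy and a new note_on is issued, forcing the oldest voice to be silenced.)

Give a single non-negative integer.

Op 1: note_on(68): voice 0 is free -> assigned | voices=[68 -]
Op 2: note_on(78): voice 1 is free -> assigned | voices=[68 78]
Op 3: note_on(85): all voices busy, STEAL voice 0 (pitch 68, oldest) -> assign | voices=[85 78]
Op 4: note_on(74): all voices busy, STEAL voice 1 (pitch 78, oldest) -> assign | voices=[85 74]
Op 5: note_on(65): all voices busy, STEAL voice 0 (pitch 85, oldest) -> assign | voices=[65 74]
Op 6: note_on(71): all voices busy, STEAL voice 1 (pitch 74, oldest) -> assign | voices=[65 71]
Op 7: note_on(83): all voices busy, STEAL voice 0 (pitch 65, oldest) -> assign | voices=[83 71]
Op 8: note_on(80): all voices busy, STEAL voice 1 (pitch 71, oldest) -> assign | voices=[83 80]
Op 9: note_on(82): all voices busy, STEAL voice 0 (pitch 83, oldest) -> assign | voices=[82 80]
Op 10: note_on(89): all voices busy, STEAL voice 1 (pitch 80, oldest) -> assign | voices=[82 89]
Op 11: note_on(69): all voices busy, STEAL voice 0 (pitch 82, oldest) -> assign | voices=[69 89]
Op 12: note_on(72): all voices busy, STEAL voice 1 (pitch 89, oldest) -> assign | voices=[69 72]

Answer: 10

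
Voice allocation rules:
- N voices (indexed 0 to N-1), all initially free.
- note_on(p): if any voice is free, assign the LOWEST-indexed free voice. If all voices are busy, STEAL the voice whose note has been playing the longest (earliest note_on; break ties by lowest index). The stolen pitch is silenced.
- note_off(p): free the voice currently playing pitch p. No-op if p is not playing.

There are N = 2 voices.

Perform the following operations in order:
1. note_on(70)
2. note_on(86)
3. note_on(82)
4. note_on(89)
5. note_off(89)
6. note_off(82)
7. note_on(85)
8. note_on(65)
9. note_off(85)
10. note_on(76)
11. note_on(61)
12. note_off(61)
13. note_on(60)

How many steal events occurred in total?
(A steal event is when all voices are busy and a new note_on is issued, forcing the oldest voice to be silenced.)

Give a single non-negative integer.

Op 1: note_on(70): voice 0 is free -> assigned | voices=[70 -]
Op 2: note_on(86): voice 1 is free -> assigned | voices=[70 86]
Op 3: note_on(82): all voices busy, STEAL voice 0 (pitch 70, oldest) -> assign | voices=[82 86]
Op 4: note_on(89): all voices busy, STEAL voice 1 (pitch 86, oldest) -> assign | voices=[82 89]
Op 5: note_off(89): free voice 1 | voices=[82 -]
Op 6: note_off(82): free voice 0 | voices=[- -]
Op 7: note_on(85): voice 0 is free -> assigned | voices=[85 -]
Op 8: note_on(65): voice 1 is free -> assigned | voices=[85 65]
Op 9: note_off(85): free voice 0 | voices=[- 65]
Op 10: note_on(76): voice 0 is free -> assigned | voices=[76 65]
Op 11: note_on(61): all voices busy, STEAL voice 1 (pitch 65, oldest) -> assign | voices=[76 61]
Op 12: note_off(61): free voice 1 | voices=[76 -]
Op 13: note_on(60): voice 1 is free -> assigned | voices=[76 60]

Answer: 3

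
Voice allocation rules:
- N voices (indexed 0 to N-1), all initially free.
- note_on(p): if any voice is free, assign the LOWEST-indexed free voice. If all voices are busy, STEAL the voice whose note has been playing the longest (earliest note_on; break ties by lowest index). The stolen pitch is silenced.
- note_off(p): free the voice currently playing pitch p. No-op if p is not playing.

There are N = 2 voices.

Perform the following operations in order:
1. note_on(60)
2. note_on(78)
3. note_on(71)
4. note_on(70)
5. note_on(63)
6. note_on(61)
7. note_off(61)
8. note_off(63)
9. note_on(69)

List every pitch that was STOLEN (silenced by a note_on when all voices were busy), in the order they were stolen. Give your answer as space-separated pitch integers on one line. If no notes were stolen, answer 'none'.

Answer: 60 78 71 70

Derivation:
Op 1: note_on(60): voice 0 is free -> assigned | voices=[60 -]
Op 2: note_on(78): voice 1 is free -> assigned | voices=[60 78]
Op 3: note_on(71): all voices busy, STEAL voice 0 (pitch 60, oldest) -> assign | voices=[71 78]
Op 4: note_on(70): all voices busy, STEAL voice 1 (pitch 78, oldest) -> assign | voices=[71 70]
Op 5: note_on(63): all voices busy, STEAL voice 0 (pitch 71, oldest) -> assign | voices=[63 70]
Op 6: note_on(61): all voices busy, STEAL voice 1 (pitch 70, oldest) -> assign | voices=[63 61]
Op 7: note_off(61): free voice 1 | voices=[63 -]
Op 8: note_off(63): free voice 0 | voices=[- -]
Op 9: note_on(69): voice 0 is free -> assigned | voices=[69 -]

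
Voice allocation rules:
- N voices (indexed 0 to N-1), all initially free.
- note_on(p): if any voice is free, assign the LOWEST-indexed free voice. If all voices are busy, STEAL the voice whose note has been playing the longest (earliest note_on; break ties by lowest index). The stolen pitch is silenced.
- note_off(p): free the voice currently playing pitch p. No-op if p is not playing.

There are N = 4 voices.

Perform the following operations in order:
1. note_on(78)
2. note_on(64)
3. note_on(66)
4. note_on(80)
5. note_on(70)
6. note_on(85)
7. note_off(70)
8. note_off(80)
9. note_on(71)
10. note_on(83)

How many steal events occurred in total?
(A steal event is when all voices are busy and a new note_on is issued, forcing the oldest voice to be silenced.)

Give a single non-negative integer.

Answer: 2

Derivation:
Op 1: note_on(78): voice 0 is free -> assigned | voices=[78 - - -]
Op 2: note_on(64): voice 1 is free -> assigned | voices=[78 64 - -]
Op 3: note_on(66): voice 2 is free -> assigned | voices=[78 64 66 -]
Op 4: note_on(80): voice 3 is free -> assigned | voices=[78 64 66 80]
Op 5: note_on(70): all voices busy, STEAL voice 0 (pitch 78, oldest) -> assign | voices=[70 64 66 80]
Op 6: note_on(85): all voices busy, STEAL voice 1 (pitch 64, oldest) -> assign | voices=[70 85 66 80]
Op 7: note_off(70): free voice 0 | voices=[- 85 66 80]
Op 8: note_off(80): free voice 3 | voices=[- 85 66 -]
Op 9: note_on(71): voice 0 is free -> assigned | voices=[71 85 66 -]
Op 10: note_on(83): voice 3 is free -> assigned | voices=[71 85 66 83]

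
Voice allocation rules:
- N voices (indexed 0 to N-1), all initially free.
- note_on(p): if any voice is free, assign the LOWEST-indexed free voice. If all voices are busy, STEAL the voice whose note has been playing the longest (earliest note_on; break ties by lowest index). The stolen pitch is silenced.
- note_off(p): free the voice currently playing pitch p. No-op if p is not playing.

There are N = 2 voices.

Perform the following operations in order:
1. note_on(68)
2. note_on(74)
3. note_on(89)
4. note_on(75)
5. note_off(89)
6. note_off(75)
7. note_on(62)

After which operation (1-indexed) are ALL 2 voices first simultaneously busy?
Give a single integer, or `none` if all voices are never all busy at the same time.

Op 1: note_on(68): voice 0 is free -> assigned | voices=[68 -]
Op 2: note_on(74): voice 1 is free -> assigned | voices=[68 74]
Op 3: note_on(89): all voices busy, STEAL voice 0 (pitch 68, oldest) -> assign | voices=[89 74]
Op 4: note_on(75): all voices busy, STEAL voice 1 (pitch 74, oldest) -> assign | voices=[89 75]
Op 5: note_off(89): free voice 0 | voices=[- 75]
Op 6: note_off(75): free voice 1 | voices=[- -]
Op 7: note_on(62): voice 0 is free -> assigned | voices=[62 -]

Answer: 2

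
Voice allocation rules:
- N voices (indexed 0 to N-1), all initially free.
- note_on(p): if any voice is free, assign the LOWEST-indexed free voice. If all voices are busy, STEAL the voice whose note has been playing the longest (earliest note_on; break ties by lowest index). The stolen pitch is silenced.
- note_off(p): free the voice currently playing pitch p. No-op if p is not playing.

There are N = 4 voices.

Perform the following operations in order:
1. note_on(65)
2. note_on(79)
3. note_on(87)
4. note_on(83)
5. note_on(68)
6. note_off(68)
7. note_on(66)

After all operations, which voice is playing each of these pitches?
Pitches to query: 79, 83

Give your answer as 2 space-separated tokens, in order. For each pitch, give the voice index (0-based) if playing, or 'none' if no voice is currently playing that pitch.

Answer: 1 3

Derivation:
Op 1: note_on(65): voice 0 is free -> assigned | voices=[65 - - -]
Op 2: note_on(79): voice 1 is free -> assigned | voices=[65 79 - -]
Op 3: note_on(87): voice 2 is free -> assigned | voices=[65 79 87 -]
Op 4: note_on(83): voice 3 is free -> assigned | voices=[65 79 87 83]
Op 5: note_on(68): all voices busy, STEAL voice 0 (pitch 65, oldest) -> assign | voices=[68 79 87 83]
Op 6: note_off(68): free voice 0 | voices=[- 79 87 83]
Op 7: note_on(66): voice 0 is free -> assigned | voices=[66 79 87 83]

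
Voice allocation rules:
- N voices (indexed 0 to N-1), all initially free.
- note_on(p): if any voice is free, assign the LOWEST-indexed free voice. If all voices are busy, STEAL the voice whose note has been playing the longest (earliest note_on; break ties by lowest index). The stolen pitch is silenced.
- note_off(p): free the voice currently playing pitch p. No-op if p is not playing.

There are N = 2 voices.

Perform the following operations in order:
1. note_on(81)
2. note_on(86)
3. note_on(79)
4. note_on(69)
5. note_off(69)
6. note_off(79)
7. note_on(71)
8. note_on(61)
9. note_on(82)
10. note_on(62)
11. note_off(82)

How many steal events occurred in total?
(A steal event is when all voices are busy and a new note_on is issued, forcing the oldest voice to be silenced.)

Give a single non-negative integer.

Answer: 4

Derivation:
Op 1: note_on(81): voice 0 is free -> assigned | voices=[81 -]
Op 2: note_on(86): voice 1 is free -> assigned | voices=[81 86]
Op 3: note_on(79): all voices busy, STEAL voice 0 (pitch 81, oldest) -> assign | voices=[79 86]
Op 4: note_on(69): all voices busy, STEAL voice 1 (pitch 86, oldest) -> assign | voices=[79 69]
Op 5: note_off(69): free voice 1 | voices=[79 -]
Op 6: note_off(79): free voice 0 | voices=[- -]
Op 7: note_on(71): voice 0 is free -> assigned | voices=[71 -]
Op 8: note_on(61): voice 1 is free -> assigned | voices=[71 61]
Op 9: note_on(82): all voices busy, STEAL voice 0 (pitch 71, oldest) -> assign | voices=[82 61]
Op 10: note_on(62): all voices busy, STEAL voice 1 (pitch 61, oldest) -> assign | voices=[82 62]
Op 11: note_off(82): free voice 0 | voices=[- 62]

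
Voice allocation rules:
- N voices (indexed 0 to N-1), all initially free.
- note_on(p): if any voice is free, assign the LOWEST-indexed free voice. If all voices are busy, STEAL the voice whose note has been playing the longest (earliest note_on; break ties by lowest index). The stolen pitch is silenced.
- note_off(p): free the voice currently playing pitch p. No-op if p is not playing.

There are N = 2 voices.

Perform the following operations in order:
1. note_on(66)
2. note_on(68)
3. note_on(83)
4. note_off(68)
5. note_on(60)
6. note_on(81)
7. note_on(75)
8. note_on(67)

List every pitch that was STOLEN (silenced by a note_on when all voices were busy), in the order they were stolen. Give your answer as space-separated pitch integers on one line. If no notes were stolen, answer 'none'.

Op 1: note_on(66): voice 0 is free -> assigned | voices=[66 -]
Op 2: note_on(68): voice 1 is free -> assigned | voices=[66 68]
Op 3: note_on(83): all voices busy, STEAL voice 0 (pitch 66, oldest) -> assign | voices=[83 68]
Op 4: note_off(68): free voice 1 | voices=[83 -]
Op 5: note_on(60): voice 1 is free -> assigned | voices=[83 60]
Op 6: note_on(81): all voices busy, STEAL voice 0 (pitch 83, oldest) -> assign | voices=[81 60]
Op 7: note_on(75): all voices busy, STEAL voice 1 (pitch 60, oldest) -> assign | voices=[81 75]
Op 8: note_on(67): all voices busy, STEAL voice 0 (pitch 81, oldest) -> assign | voices=[67 75]

Answer: 66 83 60 81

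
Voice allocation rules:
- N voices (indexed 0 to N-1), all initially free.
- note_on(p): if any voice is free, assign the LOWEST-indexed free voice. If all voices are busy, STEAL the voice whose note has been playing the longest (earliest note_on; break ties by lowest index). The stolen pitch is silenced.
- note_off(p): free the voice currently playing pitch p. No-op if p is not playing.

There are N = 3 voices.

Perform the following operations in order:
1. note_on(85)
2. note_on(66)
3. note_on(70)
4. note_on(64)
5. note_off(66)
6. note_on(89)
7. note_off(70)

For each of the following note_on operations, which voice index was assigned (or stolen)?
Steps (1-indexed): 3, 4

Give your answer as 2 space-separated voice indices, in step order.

Op 1: note_on(85): voice 0 is free -> assigned | voices=[85 - -]
Op 2: note_on(66): voice 1 is free -> assigned | voices=[85 66 -]
Op 3: note_on(70): voice 2 is free -> assigned | voices=[85 66 70]
Op 4: note_on(64): all voices busy, STEAL voice 0 (pitch 85, oldest) -> assign | voices=[64 66 70]
Op 5: note_off(66): free voice 1 | voices=[64 - 70]
Op 6: note_on(89): voice 1 is free -> assigned | voices=[64 89 70]
Op 7: note_off(70): free voice 2 | voices=[64 89 -]

Answer: 2 0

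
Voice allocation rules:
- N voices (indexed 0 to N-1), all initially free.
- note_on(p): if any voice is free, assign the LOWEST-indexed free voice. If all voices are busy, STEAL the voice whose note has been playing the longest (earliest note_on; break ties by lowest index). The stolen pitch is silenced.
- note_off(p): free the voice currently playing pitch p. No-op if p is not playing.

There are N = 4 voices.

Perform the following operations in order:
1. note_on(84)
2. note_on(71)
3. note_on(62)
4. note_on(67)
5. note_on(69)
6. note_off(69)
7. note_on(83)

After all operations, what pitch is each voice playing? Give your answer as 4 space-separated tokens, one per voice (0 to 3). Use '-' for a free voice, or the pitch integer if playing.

Answer: 83 71 62 67

Derivation:
Op 1: note_on(84): voice 0 is free -> assigned | voices=[84 - - -]
Op 2: note_on(71): voice 1 is free -> assigned | voices=[84 71 - -]
Op 3: note_on(62): voice 2 is free -> assigned | voices=[84 71 62 -]
Op 4: note_on(67): voice 3 is free -> assigned | voices=[84 71 62 67]
Op 5: note_on(69): all voices busy, STEAL voice 0 (pitch 84, oldest) -> assign | voices=[69 71 62 67]
Op 6: note_off(69): free voice 0 | voices=[- 71 62 67]
Op 7: note_on(83): voice 0 is free -> assigned | voices=[83 71 62 67]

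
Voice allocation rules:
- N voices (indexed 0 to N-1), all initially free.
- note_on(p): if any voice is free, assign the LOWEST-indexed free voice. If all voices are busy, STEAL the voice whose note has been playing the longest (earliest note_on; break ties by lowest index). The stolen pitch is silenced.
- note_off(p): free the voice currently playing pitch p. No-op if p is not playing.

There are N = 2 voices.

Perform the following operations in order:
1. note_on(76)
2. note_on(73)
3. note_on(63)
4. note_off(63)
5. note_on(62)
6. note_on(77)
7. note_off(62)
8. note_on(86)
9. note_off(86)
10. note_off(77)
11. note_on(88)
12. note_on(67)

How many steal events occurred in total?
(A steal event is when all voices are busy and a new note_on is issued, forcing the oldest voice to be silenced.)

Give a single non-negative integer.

Op 1: note_on(76): voice 0 is free -> assigned | voices=[76 -]
Op 2: note_on(73): voice 1 is free -> assigned | voices=[76 73]
Op 3: note_on(63): all voices busy, STEAL voice 0 (pitch 76, oldest) -> assign | voices=[63 73]
Op 4: note_off(63): free voice 0 | voices=[- 73]
Op 5: note_on(62): voice 0 is free -> assigned | voices=[62 73]
Op 6: note_on(77): all voices busy, STEAL voice 1 (pitch 73, oldest) -> assign | voices=[62 77]
Op 7: note_off(62): free voice 0 | voices=[- 77]
Op 8: note_on(86): voice 0 is free -> assigned | voices=[86 77]
Op 9: note_off(86): free voice 0 | voices=[- 77]
Op 10: note_off(77): free voice 1 | voices=[- -]
Op 11: note_on(88): voice 0 is free -> assigned | voices=[88 -]
Op 12: note_on(67): voice 1 is free -> assigned | voices=[88 67]

Answer: 2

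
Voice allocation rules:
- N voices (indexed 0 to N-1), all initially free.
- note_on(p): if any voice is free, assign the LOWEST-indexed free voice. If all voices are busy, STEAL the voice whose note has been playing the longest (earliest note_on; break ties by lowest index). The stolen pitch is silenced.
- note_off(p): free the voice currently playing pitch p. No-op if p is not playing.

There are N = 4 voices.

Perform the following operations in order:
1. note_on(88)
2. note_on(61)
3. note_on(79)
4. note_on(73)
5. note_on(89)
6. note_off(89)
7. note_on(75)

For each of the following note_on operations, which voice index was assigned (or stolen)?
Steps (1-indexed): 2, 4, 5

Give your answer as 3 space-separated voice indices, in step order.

Op 1: note_on(88): voice 0 is free -> assigned | voices=[88 - - -]
Op 2: note_on(61): voice 1 is free -> assigned | voices=[88 61 - -]
Op 3: note_on(79): voice 2 is free -> assigned | voices=[88 61 79 -]
Op 4: note_on(73): voice 3 is free -> assigned | voices=[88 61 79 73]
Op 5: note_on(89): all voices busy, STEAL voice 0 (pitch 88, oldest) -> assign | voices=[89 61 79 73]
Op 6: note_off(89): free voice 0 | voices=[- 61 79 73]
Op 7: note_on(75): voice 0 is free -> assigned | voices=[75 61 79 73]

Answer: 1 3 0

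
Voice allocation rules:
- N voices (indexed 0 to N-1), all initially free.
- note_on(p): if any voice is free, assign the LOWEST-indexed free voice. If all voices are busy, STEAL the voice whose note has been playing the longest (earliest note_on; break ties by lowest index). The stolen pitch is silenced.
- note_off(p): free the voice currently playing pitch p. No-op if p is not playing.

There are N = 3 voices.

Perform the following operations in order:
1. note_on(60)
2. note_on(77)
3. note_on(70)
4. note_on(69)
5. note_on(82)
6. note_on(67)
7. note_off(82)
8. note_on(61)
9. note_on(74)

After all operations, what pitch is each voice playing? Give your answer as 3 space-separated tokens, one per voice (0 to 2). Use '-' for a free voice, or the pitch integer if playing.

Op 1: note_on(60): voice 0 is free -> assigned | voices=[60 - -]
Op 2: note_on(77): voice 1 is free -> assigned | voices=[60 77 -]
Op 3: note_on(70): voice 2 is free -> assigned | voices=[60 77 70]
Op 4: note_on(69): all voices busy, STEAL voice 0 (pitch 60, oldest) -> assign | voices=[69 77 70]
Op 5: note_on(82): all voices busy, STEAL voice 1 (pitch 77, oldest) -> assign | voices=[69 82 70]
Op 6: note_on(67): all voices busy, STEAL voice 2 (pitch 70, oldest) -> assign | voices=[69 82 67]
Op 7: note_off(82): free voice 1 | voices=[69 - 67]
Op 8: note_on(61): voice 1 is free -> assigned | voices=[69 61 67]
Op 9: note_on(74): all voices busy, STEAL voice 0 (pitch 69, oldest) -> assign | voices=[74 61 67]

Answer: 74 61 67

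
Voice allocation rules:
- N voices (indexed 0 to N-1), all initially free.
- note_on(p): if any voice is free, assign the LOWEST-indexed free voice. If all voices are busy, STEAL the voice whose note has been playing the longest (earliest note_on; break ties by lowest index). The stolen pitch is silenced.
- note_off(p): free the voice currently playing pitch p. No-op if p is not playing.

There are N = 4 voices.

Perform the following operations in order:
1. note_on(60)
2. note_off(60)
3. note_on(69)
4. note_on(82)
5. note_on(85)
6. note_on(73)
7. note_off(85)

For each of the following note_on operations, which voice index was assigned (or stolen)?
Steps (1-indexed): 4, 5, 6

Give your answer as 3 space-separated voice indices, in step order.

Op 1: note_on(60): voice 0 is free -> assigned | voices=[60 - - -]
Op 2: note_off(60): free voice 0 | voices=[- - - -]
Op 3: note_on(69): voice 0 is free -> assigned | voices=[69 - - -]
Op 4: note_on(82): voice 1 is free -> assigned | voices=[69 82 - -]
Op 5: note_on(85): voice 2 is free -> assigned | voices=[69 82 85 -]
Op 6: note_on(73): voice 3 is free -> assigned | voices=[69 82 85 73]
Op 7: note_off(85): free voice 2 | voices=[69 82 - 73]

Answer: 1 2 3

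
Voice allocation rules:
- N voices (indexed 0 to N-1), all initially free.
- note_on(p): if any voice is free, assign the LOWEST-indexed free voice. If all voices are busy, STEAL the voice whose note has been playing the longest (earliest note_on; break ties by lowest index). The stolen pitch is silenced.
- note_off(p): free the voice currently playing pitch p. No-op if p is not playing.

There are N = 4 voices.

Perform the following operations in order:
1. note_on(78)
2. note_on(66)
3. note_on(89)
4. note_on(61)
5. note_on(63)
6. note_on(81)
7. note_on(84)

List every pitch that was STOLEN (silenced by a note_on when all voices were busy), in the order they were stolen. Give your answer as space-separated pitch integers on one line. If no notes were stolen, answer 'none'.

Op 1: note_on(78): voice 0 is free -> assigned | voices=[78 - - -]
Op 2: note_on(66): voice 1 is free -> assigned | voices=[78 66 - -]
Op 3: note_on(89): voice 2 is free -> assigned | voices=[78 66 89 -]
Op 4: note_on(61): voice 3 is free -> assigned | voices=[78 66 89 61]
Op 5: note_on(63): all voices busy, STEAL voice 0 (pitch 78, oldest) -> assign | voices=[63 66 89 61]
Op 6: note_on(81): all voices busy, STEAL voice 1 (pitch 66, oldest) -> assign | voices=[63 81 89 61]
Op 7: note_on(84): all voices busy, STEAL voice 2 (pitch 89, oldest) -> assign | voices=[63 81 84 61]

Answer: 78 66 89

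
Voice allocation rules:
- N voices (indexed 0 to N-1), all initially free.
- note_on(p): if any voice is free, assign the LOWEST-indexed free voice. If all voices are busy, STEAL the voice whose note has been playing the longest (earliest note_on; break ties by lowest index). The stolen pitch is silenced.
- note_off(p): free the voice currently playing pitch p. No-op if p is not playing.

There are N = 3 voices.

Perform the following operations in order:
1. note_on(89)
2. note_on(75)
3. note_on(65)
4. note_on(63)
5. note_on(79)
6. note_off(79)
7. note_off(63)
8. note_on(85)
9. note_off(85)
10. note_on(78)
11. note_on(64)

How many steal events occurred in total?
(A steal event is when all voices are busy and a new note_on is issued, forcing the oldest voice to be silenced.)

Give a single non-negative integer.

Op 1: note_on(89): voice 0 is free -> assigned | voices=[89 - -]
Op 2: note_on(75): voice 1 is free -> assigned | voices=[89 75 -]
Op 3: note_on(65): voice 2 is free -> assigned | voices=[89 75 65]
Op 4: note_on(63): all voices busy, STEAL voice 0 (pitch 89, oldest) -> assign | voices=[63 75 65]
Op 5: note_on(79): all voices busy, STEAL voice 1 (pitch 75, oldest) -> assign | voices=[63 79 65]
Op 6: note_off(79): free voice 1 | voices=[63 - 65]
Op 7: note_off(63): free voice 0 | voices=[- - 65]
Op 8: note_on(85): voice 0 is free -> assigned | voices=[85 - 65]
Op 9: note_off(85): free voice 0 | voices=[- - 65]
Op 10: note_on(78): voice 0 is free -> assigned | voices=[78 - 65]
Op 11: note_on(64): voice 1 is free -> assigned | voices=[78 64 65]

Answer: 2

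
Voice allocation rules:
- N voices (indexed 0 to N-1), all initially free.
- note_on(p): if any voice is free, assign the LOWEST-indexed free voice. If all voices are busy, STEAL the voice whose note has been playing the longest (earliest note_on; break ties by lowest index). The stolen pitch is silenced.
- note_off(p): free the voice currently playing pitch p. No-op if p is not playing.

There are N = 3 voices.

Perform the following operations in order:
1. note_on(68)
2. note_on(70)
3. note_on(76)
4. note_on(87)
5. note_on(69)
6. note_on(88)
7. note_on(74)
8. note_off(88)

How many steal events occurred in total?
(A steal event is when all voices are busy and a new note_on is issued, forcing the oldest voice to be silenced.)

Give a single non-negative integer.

Answer: 4

Derivation:
Op 1: note_on(68): voice 0 is free -> assigned | voices=[68 - -]
Op 2: note_on(70): voice 1 is free -> assigned | voices=[68 70 -]
Op 3: note_on(76): voice 2 is free -> assigned | voices=[68 70 76]
Op 4: note_on(87): all voices busy, STEAL voice 0 (pitch 68, oldest) -> assign | voices=[87 70 76]
Op 5: note_on(69): all voices busy, STEAL voice 1 (pitch 70, oldest) -> assign | voices=[87 69 76]
Op 6: note_on(88): all voices busy, STEAL voice 2 (pitch 76, oldest) -> assign | voices=[87 69 88]
Op 7: note_on(74): all voices busy, STEAL voice 0 (pitch 87, oldest) -> assign | voices=[74 69 88]
Op 8: note_off(88): free voice 2 | voices=[74 69 -]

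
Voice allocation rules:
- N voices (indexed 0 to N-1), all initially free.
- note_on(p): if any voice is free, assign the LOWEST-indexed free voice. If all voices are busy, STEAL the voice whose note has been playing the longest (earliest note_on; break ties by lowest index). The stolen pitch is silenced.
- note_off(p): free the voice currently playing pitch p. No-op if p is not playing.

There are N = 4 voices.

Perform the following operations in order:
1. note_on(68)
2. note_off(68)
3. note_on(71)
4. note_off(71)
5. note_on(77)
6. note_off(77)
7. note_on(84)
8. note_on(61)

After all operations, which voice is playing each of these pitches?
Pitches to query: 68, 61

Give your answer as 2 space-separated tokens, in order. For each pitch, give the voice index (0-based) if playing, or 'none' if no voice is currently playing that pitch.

Answer: none 1

Derivation:
Op 1: note_on(68): voice 0 is free -> assigned | voices=[68 - - -]
Op 2: note_off(68): free voice 0 | voices=[- - - -]
Op 3: note_on(71): voice 0 is free -> assigned | voices=[71 - - -]
Op 4: note_off(71): free voice 0 | voices=[- - - -]
Op 5: note_on(77): voice 0 is free -> assigned | voices=[77 - - -]
Op 6: note_off(77): free voice 0 | voices=[- - - -]
Op 7: note_on(84): voice 0 is free -> assigned | voices=[84 - - -]
Op 8: note_on(61): voice 1 is free -> assigned | voices=[84 61 - -]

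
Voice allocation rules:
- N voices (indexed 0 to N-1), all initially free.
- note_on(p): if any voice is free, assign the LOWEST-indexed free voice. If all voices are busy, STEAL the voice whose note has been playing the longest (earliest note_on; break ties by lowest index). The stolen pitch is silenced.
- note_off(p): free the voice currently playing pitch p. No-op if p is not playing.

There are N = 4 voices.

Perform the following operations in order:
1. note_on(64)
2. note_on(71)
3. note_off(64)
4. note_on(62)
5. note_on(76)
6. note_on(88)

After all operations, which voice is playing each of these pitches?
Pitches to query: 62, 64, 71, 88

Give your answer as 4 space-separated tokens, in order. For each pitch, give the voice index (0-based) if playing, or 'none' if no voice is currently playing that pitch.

Answer: 0 none 1 3

Derivation:
Op 1: note_on(64): voice 0 is free -> assigned | voices=[64 - - -]
Op 2: note_on(71): voice 1 is free -> assigned | voices=[64 71 - -]
Op 3: note_off(64): free voice 0 | voices=[- 71 - -]
Op 4: note_on(62): voice 0 is free -> assigned | voices=[62 71 - -]
Op 5: note_on(76): voice 2 is free -> assigned | voices=[62 71 76 -]
Op 6: note_on(88): voice 3 is free -> assigned | voices=[62 71 76 88]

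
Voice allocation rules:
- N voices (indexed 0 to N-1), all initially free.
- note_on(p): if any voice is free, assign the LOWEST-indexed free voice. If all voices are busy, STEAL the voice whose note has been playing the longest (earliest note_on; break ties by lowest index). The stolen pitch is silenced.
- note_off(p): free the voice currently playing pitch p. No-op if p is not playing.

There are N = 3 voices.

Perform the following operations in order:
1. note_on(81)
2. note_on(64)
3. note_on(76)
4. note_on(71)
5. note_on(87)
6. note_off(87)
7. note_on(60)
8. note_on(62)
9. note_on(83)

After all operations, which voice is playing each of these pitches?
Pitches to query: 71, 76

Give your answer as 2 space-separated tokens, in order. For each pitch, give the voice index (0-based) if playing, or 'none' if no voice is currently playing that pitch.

Op 1: note_on(81): voice 0 is free -> assigned | voices=[81 - -]
Op 2: note_on(64): voice 1 is free -> assigned | voices=[81 64 -]
Op 3: note_on(76): voice 2 is free -> assigned | voices=[81 64 76]
Op 4: note_on(71): all voices busy, STEAL voice 0 (pitch 81, oldest) -> assign | voices=[71 64 76]
Op 5: note_on(87): all voices busy, STEAL voice 1 (pitch 64, oldest) -> assign | voices=[71 87 76]
Op 6: note_off(87): free voice 1 | voices=[71 - 76]
Op 7: note_on(60): voice 1 is free -> assigned | voices=[71 60 76]
Op 8: note_on(62): all voices busy, STEAL voice 2 (pitch 76, oldest) -> assign | voices=[71 60 62]
Op 9: note_on(83): all voices busy, STEAL voice 0 (pitch 71, oldest) -> assign | voices=[83 60 62]

Answer: none none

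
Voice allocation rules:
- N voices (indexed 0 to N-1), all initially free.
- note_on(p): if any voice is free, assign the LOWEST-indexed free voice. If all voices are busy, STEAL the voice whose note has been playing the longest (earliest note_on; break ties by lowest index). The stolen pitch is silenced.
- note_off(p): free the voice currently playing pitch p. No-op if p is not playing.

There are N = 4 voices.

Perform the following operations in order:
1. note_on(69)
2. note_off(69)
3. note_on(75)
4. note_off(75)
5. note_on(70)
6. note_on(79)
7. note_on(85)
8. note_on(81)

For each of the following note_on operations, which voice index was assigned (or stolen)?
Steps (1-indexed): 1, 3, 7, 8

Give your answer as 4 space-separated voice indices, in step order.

Answer: 0 0 2 3

Derivation:
Op 1: note_on(69): voice 0 is free -> assigned | voices=[69 - - -]
Op 2: note_off(69): free voice 0 | voices=[- - - -]
Op 3: note_on(75): voice 0 is free -> assigned | voices=[75 - - -]
Op 4: note_off(75): free voice 0 | voices=[- - - -]
Op 5: note_on(70): voice 0 is free -> assigned | voices=[70 - - -]
Op 6: note_on(79): voice 1 is free -> assigned | voices=[70 79 - -]
Op 7: note_on(85): voice 2 is free -> assigned | voices=[70 79 85 -]
Op 8: note_on(81): voice 3 is free -> assigned | voices=[70 79 85 81]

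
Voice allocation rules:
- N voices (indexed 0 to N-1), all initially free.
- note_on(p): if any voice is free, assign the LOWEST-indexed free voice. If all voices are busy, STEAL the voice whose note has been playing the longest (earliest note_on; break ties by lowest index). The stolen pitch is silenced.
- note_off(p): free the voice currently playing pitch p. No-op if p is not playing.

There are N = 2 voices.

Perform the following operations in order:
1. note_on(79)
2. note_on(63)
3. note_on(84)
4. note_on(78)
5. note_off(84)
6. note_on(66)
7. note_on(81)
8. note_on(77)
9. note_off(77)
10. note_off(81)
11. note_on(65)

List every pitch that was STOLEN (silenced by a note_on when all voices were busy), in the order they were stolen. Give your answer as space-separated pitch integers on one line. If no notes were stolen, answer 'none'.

Op 1: note_on(79): voice 0 is free -> assigned | voices=[79 -]
Op 2: note_on(63): voice 1 is free -> assigned | voices=[79 63]
Op 3: note_on(84): all voices busy, STEAL voice 0 (pitch 79, oldest) -> assign | voices=[84 63]
Op 4: note_on(78): all voices busy, STEAL voice 1 (pitch 63, oldest) -> assign | voices=[84 78]
Op 5: note_off(84): free voice 0 | voices=[- 78]
Op 6: note_on(66): voice 0 is free -> assigned | voices=[66 78]
Op 7: note_on(81): all voices busy, STEAL voice 1 (pitch 78, oldest) -> assign | voices=[66 81]
Op 8: note_on(77): all voices busy, STEAL voice 0 (pitch 66, oldest) -> assign | voices=[77 81]
Op 9: note_off(77): free voice 0 | voices=[- 81]
Op 10: note_off(81): free voice 1 | voices=[- -]
Op 11: note_on(65): voice 0 is free -> assigned | voices=[65 -]

Answer: 79 63 78 66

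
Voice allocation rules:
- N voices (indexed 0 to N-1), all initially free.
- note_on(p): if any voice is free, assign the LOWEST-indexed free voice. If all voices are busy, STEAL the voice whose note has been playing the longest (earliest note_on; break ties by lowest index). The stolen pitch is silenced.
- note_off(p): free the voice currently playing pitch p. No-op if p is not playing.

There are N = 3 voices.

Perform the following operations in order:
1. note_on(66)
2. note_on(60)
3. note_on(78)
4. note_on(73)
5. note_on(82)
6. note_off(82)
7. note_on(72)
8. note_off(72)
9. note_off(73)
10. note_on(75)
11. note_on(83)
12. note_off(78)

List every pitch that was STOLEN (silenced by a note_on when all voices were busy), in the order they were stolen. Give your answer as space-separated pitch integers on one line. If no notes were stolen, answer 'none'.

Op 1: note_on(66): voice 0 is free -> assigned | voices=[66 - -]
Op 2: note_on(60): voice 1 is free -> assigned | voices=[66 60 -]
Op 3: note_on(78): voice 2 is free -> assigned | voices=[66 60 78]
Op 4: note_on(73): all voices busy, STEAL voice 0 (pitch 66, oldest) -> assign | voices=[73 60 78]
Op 5: note_on(82): all voices busy, STEAL voice 1 (pitch 60, oldest) -> assign | voices=[73 82 78]
Op 6: note_off(82): free voice 1 | voices=[73 - 78]
Op 7: note_on(72): voice 1 is free -> assigned | voices=[73 72 78]
Op 8: note_off(72): free voice 1 | voices=[73 - 78]
Op 9: note_off(73): free voice 0 | voices=[- - 78]
Op 10: note_on(75): voice 0 is free -> assigned | voices=[75 - 78]
Op 11: note_on(83): voice 1 is free -> assigned | voices=[75 83 78]
Op 12: note_off(78): free voice 2 | voices=[75 83 -]

Answer: 66 60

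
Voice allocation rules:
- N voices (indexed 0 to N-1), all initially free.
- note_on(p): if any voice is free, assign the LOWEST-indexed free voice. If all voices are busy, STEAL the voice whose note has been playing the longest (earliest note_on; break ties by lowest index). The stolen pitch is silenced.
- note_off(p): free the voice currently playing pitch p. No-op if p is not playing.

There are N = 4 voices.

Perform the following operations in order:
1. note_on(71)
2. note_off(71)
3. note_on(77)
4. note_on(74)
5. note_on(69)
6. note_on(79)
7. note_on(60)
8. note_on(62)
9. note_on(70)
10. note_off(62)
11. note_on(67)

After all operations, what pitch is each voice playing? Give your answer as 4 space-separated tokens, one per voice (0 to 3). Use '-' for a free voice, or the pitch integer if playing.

Op 1: note_on(71): voice 0 is free -> assigned | voices=[71 - - -]
Op 2: note_off(71): free voice 0 | voices=[- - - -]
Op 3: note_on(77): voice 0 is free -> assigned | voices=[77 - - -]
Op 4: note_on(74): voice 1 is free -> assigned | voices=[77 74 - -]
Op 5: note_on(69): voice 2 is free -> assigned | voices=[77 74 69 -]
Op 6: note_on(79): voice 3 is free -> assigned | voices=[77 74 69 79]
Op 7: note_on(60): all voices busy, STEAL voice 0 (pitch 77, oldest) -> assign | voices=[60 74 69 79]
Op 8: note_on(62): all voices busy, STEAL voice 1 (pitch 74, oldest) -> assign | voices=[60 62 69 79]
Op 9: note_on(70): all voices busy, STEAL voice 2 (pitch 69, oldest) -> assign | voices=[60 62 70 79]
Op 10: note_off(62): free voice 1 | voices=[60 - 70 79]
Op 11: note_on(67): voice 1 is free -> assigned | voices=[60 67 70 79]

Answer: 60 67 70 79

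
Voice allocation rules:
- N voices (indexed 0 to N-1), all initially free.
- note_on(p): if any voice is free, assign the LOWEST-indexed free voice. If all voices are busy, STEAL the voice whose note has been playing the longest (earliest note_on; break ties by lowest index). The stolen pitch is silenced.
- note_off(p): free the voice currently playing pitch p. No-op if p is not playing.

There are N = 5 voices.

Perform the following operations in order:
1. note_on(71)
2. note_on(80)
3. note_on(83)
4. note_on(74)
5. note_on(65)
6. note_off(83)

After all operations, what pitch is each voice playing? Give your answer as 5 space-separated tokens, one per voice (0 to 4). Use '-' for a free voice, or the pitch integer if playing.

Op 1: note_on(71): voice 0 is free -> assigned | voices=[71 - - - -]
Op 2: note_on(80): voice 1 is free -> assigned | voices=[71 80 - - -]
Op 3: note_on(83): voice 2 is free -> assigned | voices=[71 80 83 - -]
Op 4: note_on(74): voice 3 is free -> assigned | voices=[71 80 83 74 -]
Op 5: note_on(65): voice 4 is free -> assigned | voices=[71 80 83 74 65]
Op 6: note_off(83): free voice 2 | voices=[71 80 - 74 65]

Answer: 71 80 - 74 65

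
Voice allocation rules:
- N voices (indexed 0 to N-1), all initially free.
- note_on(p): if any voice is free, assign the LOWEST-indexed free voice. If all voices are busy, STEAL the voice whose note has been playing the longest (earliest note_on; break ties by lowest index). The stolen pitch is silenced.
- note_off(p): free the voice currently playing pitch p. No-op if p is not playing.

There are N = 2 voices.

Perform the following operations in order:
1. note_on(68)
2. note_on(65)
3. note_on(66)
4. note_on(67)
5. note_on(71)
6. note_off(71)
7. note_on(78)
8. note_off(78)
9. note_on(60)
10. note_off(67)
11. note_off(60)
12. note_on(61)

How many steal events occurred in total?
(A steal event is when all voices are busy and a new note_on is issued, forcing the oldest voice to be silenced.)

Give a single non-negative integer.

Op 1: note_on(68): voice 0 is free -> assigned | voices=[68 -]
Op 2: note_on(65): voice 1 is free -> assigned | voices=[68 65]
Op 3: note_on(66): all voices busy, STEAL voice 0 (pitch 68, oldest) -> assign | voices=[66 65]
Op 4: note_on(67): all voices busy, STEAL voice 1 (pitch 65, oldest) -> assign | voices=[66 67]
Op 5: note_on(71): all voices busy, STEAL voice 0 (pitch 66, oldest) -> assign | voices=[71 67]
Op 6: note_off(71): free voice 0 | voices=[- 67]
Op 7: note_on(78): voice 0 is free -> assigned | voices=[78 67]
Op 8: note_off(78): free voice 0 | voices=[- 67]
Op 9: note_on(60): voice 0 is free -> assigned | voices=[60 67]
Op 10: note_off(67): free voice 1 | voices=[60 -]
Op 11: note_off(60): free voice 0 | voices=[- -]
Op 12: note_on(61): voice 0 is free -> assigned | voices=[61 -]

Answer: 3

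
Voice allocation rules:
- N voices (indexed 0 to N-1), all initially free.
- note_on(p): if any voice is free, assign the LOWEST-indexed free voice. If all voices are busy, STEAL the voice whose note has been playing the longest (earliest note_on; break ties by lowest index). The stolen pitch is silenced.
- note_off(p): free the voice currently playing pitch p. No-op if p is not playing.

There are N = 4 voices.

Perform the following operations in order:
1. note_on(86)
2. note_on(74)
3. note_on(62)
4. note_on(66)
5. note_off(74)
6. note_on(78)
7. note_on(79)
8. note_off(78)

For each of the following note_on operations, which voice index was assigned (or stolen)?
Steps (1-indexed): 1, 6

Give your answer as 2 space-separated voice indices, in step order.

Answer: 0 1

Derivation:
Op 1: note_on(86): voice 0 is free -> assigned | voices=[86 - - -]
Op 2: note_on(74): voice 1 is free -> assigned | voices=[86 74 - -]
Op 3: note_on(62): voice 2 is free -> assigned | voices=[86 74 62 -]
Op 4: note_on(66): voice 3 is free -> assigned | voices=[86 74 62 66]
Op 5: note_off(74): free voice 1 | voices=[86 - 62 66]
Op 6: note_on(78): voice 1 is free -> assigned | voices=[86 78 62 66]
Op 7: note_on(79): all voices busy, STEAL voice 0 (pitch 86, oldest) -> assign | voices=[79 78 62 66]
Op 8: note_off(78): free voice 1 | voices=[79 - 62 66]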